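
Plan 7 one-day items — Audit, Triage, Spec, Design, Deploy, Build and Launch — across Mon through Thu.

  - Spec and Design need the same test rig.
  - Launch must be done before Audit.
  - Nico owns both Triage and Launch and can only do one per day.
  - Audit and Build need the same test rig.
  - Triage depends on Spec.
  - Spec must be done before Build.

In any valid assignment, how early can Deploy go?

Mon

Deploy at Mon is achievable: Design in Tue; Audit in Tue; Build in Wed; Launch in Mon; Deploy in Mon; Spec in Mon; Triage in Tue.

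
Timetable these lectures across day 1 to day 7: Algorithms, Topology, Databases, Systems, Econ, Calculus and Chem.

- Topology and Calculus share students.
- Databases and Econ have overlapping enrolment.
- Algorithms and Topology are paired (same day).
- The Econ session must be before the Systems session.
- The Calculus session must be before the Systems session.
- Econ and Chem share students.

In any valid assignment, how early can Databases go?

day 1

Databases at day 1 is achievable: Calculus in day 1; Topology in day 2; Algorithms in day 2; Econ in day 2; Systems in day 3; Chem in day 1; Databases in day 1.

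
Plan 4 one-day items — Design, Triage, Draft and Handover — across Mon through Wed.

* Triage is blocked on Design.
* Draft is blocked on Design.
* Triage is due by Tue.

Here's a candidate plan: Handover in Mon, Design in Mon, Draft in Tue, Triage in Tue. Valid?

Triage is blocked on Design — holds.
Triage is due by Tue — holds.
Draft is blocked on Design — holds.

Yes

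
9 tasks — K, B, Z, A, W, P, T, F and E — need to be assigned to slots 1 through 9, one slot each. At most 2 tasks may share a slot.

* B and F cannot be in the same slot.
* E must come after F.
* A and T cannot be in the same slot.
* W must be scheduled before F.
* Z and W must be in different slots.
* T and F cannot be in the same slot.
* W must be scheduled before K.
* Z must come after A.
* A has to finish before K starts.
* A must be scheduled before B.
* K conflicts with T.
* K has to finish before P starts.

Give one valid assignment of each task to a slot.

E -> 4, K -> 2, W -> 1, T -> 5, F -> 2, Z -> 3, B -> 3, P -> 4, A -> 1

Checking: F(2) before E(4); W(1) before F(2); A(1) before Z(3); W(1) before K(2); A(1) before B(3); K(2) before P(4); A(1) before K(2); Z(3) != W(1); A(1) != T(5); K(2) != T(5); T(5) != F(2); B(3) != F(2); max 2 per slot (cap 2).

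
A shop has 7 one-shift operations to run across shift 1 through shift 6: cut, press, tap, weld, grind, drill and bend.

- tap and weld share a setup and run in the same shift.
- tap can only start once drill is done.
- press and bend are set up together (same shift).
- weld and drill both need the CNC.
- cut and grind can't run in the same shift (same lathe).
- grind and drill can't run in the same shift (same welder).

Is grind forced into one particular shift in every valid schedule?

grind can be shift 1 (e.g. grind -> shift 1; tap -> shift 3; weld -> shift 3; bend -> shift 1; cut -> shift 2; drill -> shift 2; press -> shift 1) or shift 2 (e.g. grind=shift 2, cut=shift 1, tap=shift 2, bend=shift 1, press=shift 1, drill=shift 1, weld=shift 2).

No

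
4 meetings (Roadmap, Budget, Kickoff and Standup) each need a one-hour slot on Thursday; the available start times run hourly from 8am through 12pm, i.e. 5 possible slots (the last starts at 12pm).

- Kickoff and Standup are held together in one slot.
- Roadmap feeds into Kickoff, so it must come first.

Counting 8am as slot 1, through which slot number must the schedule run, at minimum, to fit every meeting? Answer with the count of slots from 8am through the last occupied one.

The precedence chain requires at least 2 distinct slots.
2 works (last occupied slot: 9am): for example Kickoff in 9am, Roadmap in 8am, Budget in 8am, Standup in 9am.

2 slots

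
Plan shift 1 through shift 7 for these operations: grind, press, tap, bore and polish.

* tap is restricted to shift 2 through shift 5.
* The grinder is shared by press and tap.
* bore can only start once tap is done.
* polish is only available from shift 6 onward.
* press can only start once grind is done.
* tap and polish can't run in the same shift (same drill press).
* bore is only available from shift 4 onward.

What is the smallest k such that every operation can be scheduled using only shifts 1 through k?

6 shifts

The precedence chain requires at least 2 distinct shifts.
polish can't be placed before shift 6, so the schedule must run through at least shift 6.
6 works (last occupied shift: shift 6): for example polish in shift 6; bore in shift 4; press in shift 3; grind in shift 1; tap in shift 2.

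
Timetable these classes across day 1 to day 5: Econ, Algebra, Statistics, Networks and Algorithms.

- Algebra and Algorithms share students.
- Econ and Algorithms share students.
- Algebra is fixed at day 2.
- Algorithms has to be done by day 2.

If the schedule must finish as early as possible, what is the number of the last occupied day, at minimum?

Algebra can't be placed before day 2, so the schedule must run through at least day 2.
2 works (last occupied day: day 2): for example Algebra -> day 2; Econ -> day 2; Networks -> day 1; Statistics -> day 1; Algorithms -> day 1.

2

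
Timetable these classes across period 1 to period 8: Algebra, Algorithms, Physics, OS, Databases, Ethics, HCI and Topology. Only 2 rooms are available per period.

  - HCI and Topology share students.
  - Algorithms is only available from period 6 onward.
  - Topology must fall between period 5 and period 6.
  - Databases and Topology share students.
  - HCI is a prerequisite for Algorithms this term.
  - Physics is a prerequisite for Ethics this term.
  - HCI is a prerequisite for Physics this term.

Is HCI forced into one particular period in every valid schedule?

HCI can be period 1 (e.g. Databases in period 3, Topology in period 5, Algebra in period 1, Algorithms in period 6, Physics in period 2, HCI in period 1, OS in period 2, Ethics in period 3) or period 2 (e.g. Topology in period 5, Algebra in period 1, Physics in period 3, Algorithms in period 6, Ethics in period 4, HCI in period 2, Databases in period 2, OS in period 1).

No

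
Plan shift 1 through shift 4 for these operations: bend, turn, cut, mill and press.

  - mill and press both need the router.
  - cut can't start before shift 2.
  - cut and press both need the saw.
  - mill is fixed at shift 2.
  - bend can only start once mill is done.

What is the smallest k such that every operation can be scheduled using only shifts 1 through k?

3

The precedence chain requires at least 2 distinct shifts.
Propagating the time windows through the other constraints, bend can't land before shift 3, so the schedule must run through at least shift 3.
3 works (last occupied shift: shift 3): for example bend in shift 3; cut in shift 2; press in shift 1; mill in shift 2; turn in shift 1.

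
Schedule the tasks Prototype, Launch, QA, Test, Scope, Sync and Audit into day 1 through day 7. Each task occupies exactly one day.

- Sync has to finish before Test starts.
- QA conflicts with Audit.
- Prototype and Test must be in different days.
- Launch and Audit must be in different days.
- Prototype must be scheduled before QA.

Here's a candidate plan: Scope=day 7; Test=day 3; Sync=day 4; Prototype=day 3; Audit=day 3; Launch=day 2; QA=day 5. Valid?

No — it violates: Prototype and Test must be in different days

Prototype must be scheduled before QA — holds.
Launch and Audit must be in different days — holds.
Prototype and Test must be in different days — violated.
Sync has to finish before Test starts — violated.
QA conflicts with Audit — holds.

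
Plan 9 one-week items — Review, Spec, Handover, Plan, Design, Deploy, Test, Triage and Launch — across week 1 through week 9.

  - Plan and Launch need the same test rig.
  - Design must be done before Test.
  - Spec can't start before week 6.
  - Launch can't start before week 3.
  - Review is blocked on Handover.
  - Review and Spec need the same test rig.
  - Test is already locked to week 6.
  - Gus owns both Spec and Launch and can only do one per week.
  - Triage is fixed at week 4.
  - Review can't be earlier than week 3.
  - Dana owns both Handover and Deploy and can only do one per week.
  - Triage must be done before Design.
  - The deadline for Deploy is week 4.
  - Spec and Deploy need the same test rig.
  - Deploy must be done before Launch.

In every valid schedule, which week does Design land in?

week 5

Triage is fixed at week 4 and must come before Design, so Design is at least week 5.
Test is fixed at week 6 and must come after Design, so Design is at most week 5.
So Design must be week 5.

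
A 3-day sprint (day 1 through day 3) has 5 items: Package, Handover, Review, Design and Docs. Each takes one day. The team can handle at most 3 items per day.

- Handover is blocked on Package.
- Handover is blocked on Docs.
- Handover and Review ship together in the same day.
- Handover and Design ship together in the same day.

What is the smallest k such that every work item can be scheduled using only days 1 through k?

2 days

The precedence chain requires at least 2 distinct days.
With at most 3 per day and 5 work items, at least 2 days are needed.
2 works (last occupied day: day 2): for example Review=day 2, Design=day 2, Handover=day 2, Docs=day 1, Package=day 1.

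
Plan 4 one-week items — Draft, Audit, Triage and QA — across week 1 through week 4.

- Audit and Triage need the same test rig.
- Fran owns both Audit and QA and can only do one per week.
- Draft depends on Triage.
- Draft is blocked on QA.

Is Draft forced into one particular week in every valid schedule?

No

Draft can be week 2 (e.g. Triage -> week 1, QA -> week 1, Audit -> week 2, Draft -> week 2) or week 3 (e.g. QA -> week 1; Draft -> week 3; Audit -> week 2; Triage -> week 1).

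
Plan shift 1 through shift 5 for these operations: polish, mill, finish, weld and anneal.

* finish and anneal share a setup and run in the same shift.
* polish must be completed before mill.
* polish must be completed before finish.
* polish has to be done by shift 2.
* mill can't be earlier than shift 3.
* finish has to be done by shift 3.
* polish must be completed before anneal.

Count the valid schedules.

Splitting on polish: it can be shift 1 (30), shift 2 (15). Listing each branch's schedules as (mill, finish, weld, anneal) by shift number:
polish=shift 1: (3,2,1,2) (3,2,2,2) (3,2,3,2) (3,2,4,2) (3,2,5,2) (3,3,1,3) (3,3,2,3) (3,3,3,3) (3,3,4,3) (3,3,5,3) (4,2,1,2) (4,2,2,2) (4,2,3,2) (4,2,4,2) (4,2,5,2) (4,3,1,3) (4,3,2,3) (4,3,3,3) (4,3,4,3) (4,3,5,3) (5,2,1,2) (5,2,2,2) (5,2,3,2) (5,2,4,2) (5,2,5,2) (5,3,1,3) (5,3,2,3) (5,3,3,3) (5,3,4,3) (5,3,5,3) — 30.
polish=shift 2: (3,3,1,3) (3,3,2,3) (3,3,3,3) (3,3,4,3) (3,3,5,3) (4,3,1,3) (4,3,2,3) (4,3,3,3) (4,3,4,3) (4,3,5,3) (5,3,1,3) (5,3,2,3) (5,3,3,3) (5,3,4,3) (5,3,5,3) — 15.
Summing: 30 + 15 = 45.

45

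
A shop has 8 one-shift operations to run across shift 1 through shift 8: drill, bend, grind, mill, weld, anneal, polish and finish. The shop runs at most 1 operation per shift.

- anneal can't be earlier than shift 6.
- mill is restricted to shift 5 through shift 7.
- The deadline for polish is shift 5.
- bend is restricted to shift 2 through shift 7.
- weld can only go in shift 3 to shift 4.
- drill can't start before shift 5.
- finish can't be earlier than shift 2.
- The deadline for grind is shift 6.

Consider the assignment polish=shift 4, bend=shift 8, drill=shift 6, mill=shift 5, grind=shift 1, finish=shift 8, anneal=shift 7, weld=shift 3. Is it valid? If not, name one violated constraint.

The shop runs at most 1 operation per shift — violated.
anneal can't be earlier than shift 6 — holds.
weld can only go in shift 3 to shift 4 — holds.
The deadline for polish is shift 5 — holds.
mill is restricted to shift 5 through shift 7 — holds.
bend is restricted to shift 2 through shift 7 — violated.
drill can't start before shift 5 — holds.
The deadline for grind is shift 6 — holds.
finish can't be earlier than shift 2 — holds.

No. bend is restricted to shift 2 through shift 7 is not satisfied.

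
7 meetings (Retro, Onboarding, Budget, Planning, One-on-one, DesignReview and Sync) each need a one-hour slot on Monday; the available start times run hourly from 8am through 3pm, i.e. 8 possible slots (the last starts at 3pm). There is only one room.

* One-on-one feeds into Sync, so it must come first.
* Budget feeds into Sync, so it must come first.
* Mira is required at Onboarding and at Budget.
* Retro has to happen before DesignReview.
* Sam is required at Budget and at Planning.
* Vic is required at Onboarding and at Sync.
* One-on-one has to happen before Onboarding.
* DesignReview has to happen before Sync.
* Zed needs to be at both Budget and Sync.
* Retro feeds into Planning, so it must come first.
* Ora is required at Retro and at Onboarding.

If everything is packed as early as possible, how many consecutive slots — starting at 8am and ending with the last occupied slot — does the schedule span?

The precedence chain requires at least 3 distinct slots.
With at most 1 per slot and 7 meetings, at least 7 slots are needed.
7 works (last occupied slot: 2pm): for example Budget in 11am, Retro in 8am, One-on-one in 9am, Onboarding in 1pm, DesignReview in 10am, Sync in 12pm, Planning in 2pm.

7 slots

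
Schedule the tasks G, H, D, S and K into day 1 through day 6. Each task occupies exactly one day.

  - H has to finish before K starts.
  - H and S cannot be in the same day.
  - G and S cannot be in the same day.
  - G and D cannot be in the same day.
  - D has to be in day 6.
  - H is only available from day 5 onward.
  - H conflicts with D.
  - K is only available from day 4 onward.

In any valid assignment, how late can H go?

H is available from day 5; downstream work caps H at day 5.
H at day 5 is achievable: D in day 6, G in day 1, S in day 2, H in day 5, K in day 6.

day 5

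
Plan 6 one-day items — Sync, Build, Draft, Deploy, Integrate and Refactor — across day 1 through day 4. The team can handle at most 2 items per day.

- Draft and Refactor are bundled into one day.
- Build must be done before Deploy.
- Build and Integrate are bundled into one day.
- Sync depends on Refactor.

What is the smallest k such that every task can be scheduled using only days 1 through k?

The precedence chain requires at least 2 distinct days.
With at most 2 per day and 6 tasks, at least 3 days are needed.
3 works (last occupied day: day 3): for example Integrate=day 1; Draft=day 2; Deploy=day 3; Refactor=day 2; Sync=day 3; Build=day 1.

3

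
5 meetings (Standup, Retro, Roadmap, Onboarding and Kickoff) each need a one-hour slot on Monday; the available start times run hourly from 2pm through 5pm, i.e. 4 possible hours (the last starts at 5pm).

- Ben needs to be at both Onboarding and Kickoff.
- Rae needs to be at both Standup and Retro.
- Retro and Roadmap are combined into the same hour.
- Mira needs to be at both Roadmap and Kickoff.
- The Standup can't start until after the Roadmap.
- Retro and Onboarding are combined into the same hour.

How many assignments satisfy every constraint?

18

Splitting on Standup: it can be 3pm (3), 4pm (6), 5pm (9). Listing each branch's schedules as (Retro, Roadmap, Onboarding, Kickoff):
Standup=3pm: (2pm,2pm,2pm,3pm) (2pm,2pm,2pm,4pm) (2pm,2pm,2pm,5pm) — 3.
Standup=4pm: (2pm,2pm,2pm,3pm) (2pm,2pm,2pm,4pm) (2pm,2pm,2pm,5pm) (3pm,3pm,3pm,2pm) (3pm,3pm,3pm,4pm) (3pm,3pm,3pm,5pm) — 6.
Standup=5pm: (2pm,2pm,2pm,3pm) (2pm,2pm,2pm,4pm) (2pm,2pm,2pm,5pm) (3pm,3pm,3pm,2pm) (3pm,3pm,3pm,4pm) (3pm,3pm,3pm,5pm) (4pm,4pm,4pm,2pm) (4pm,4pm,4pm,3pm) (4pm,4pm,4pm,5pm) — 9.
Summing: 3 + 6 + 9 = 18.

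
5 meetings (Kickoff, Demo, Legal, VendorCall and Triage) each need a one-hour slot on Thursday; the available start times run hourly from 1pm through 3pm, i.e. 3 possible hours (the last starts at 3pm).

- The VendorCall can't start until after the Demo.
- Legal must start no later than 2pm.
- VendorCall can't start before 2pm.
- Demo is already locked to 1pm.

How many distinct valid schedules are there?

Splitting on Kickoff: it can be 1pm (12), 2pm (12), 3pm (12). Listing each branch's schedules as (Demo, Legal, VendorCall, Triage):
Kickoff=1pm: (1pm,1pm,2pm,1pm) (1pm,1pm,2pm,2pm) (1pm,1pm,2pm,3pm) (1pm,1pm,3pm,1pm) (1pm,1pm,3pm,2pm) (1pm,1pm,3pm,3pm) (1pm,2pm,2pm,1pm) (1pm,2pm,2pm,2pm) (1pm,2pm,2pm,3pm) (1pm,2pm,3pm,1pm) (1pm,2pm,3pm,2pm) (1pm,2pm,3pm,3pm) — 12.
Kickoff=2pm: (1pm,1pm,2pm,1pm) (1pm,1pm,2pm,2pm) (1pm,1pm,2pm,3pm) (1pm,1pm,3pm,1pm) (1pm,1pm,3pm,2pm) (1pm,1pm,3pm,3pm) (1pm,2pm,2pm,1pm) (1pm,2pm,2pm,2pm) (1pm,2pm,2pm,3pm) (1pm,2pm,3pm,1pm) (1pm,2pm,3pm,2pm) (1pm,2pm,3pm,3pm) — 12.
Kickoff=3pm: (1pm,1pm,2pm,1pm) (1pm,1pm,2pm,2pm) (1pm,1pm,2pm,3pm) (1pm,1pm,3pm,1pm) (1pm,1pm,3pm,2pm) (1pm,1pm,3pm,3pm) (1pm,2pm,2pm,1pm) (1pm,2pm,2pm,2pm) (1pm,2pm,2pm,3pm) (1pm,2pm,3pm,1pm) (1pm,2pm,3pm,2pm) (1pm,2pm,3pm,3pm) — 12.
Summing: 12 + 12 + 12 = 36.

36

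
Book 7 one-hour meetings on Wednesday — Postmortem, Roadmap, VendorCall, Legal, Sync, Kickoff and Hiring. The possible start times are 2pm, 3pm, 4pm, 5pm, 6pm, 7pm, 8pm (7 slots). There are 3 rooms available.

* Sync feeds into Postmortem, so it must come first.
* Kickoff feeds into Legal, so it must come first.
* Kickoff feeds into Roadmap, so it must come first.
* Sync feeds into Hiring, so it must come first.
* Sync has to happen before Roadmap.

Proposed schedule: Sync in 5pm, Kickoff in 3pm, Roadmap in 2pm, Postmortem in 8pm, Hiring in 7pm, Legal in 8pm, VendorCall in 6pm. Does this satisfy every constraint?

No. Sync has to happen before Roadmap is not satisfied.

Sync feeds into Postmortem, so it must come first — holds.
Sync feeds into Hiring, so it must come first — holds.
Kickoff feeds into Roadmap, so it must come first — violated.
Kickoff feeds into Legal, so it must come first — holds.
There are 3 rooms available — holds.
Sync has to happen before Roadmap — violated.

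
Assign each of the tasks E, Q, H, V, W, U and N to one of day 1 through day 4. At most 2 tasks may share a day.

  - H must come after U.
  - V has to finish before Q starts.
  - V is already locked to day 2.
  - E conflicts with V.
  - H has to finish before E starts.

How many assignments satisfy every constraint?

36

Splitting on E: it can be day 3 (9), day 4 (27). Listing each branch's schedules as (Q, H, V, W, U, N) by day number:
E=day 3: (3,2,2,1,1,4) (3,2,2,4,1,1) (3,2,2,4,1,4) (4,2,2,1,1,3) (4,2,2,1,1,4) (4,2,2,3,1,1) (4,2,2,3,1,4) (4,2,2,4,1,1) (4,2,2,4,1,3) — 9.
E=day 4: (3,2,2,1,1,3) (3,2,2,1,1,4) (3,2,2,3,1,1) (3,2,2,3,1,4) (3,2,2,4,1,1) (3,2,2,4,1,3) (3,3,2,1,1,2) (3,3,2,1,1,4) (3,3,2,1,2,1) (3,3,2,1,2,4) (3,3,2,2,1,1) (3,3,2,2,1,4) (3,3,2,4,1,1) (3,3,2,4,1,2) (3,3,2,4,2,1) (4,2,2,1,1,3) (4,2,2,3,1,1) (4,2,2,3,1,3) (4,3,2,1,1,2) (4,3,2,1,1,3) (4,3,2,1,2,1) (4,3,2,1,2,3) (4,3,2,2,1,1) (4,3,2,2,1,3) (4,3,2,3,1,1) (4,3,2,3,1,2) (4,3,2,3,2,1) — 27.
Summing: 9 + 27 = 36.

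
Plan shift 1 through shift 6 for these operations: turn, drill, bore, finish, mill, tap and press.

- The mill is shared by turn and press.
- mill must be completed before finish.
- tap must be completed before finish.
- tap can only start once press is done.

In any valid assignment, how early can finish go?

Precedence pushes finish to at least shift 3.
finish at shift 3 is achievable: tap=shift 2; mill=shift 1; finish=shift 3; turn=shift 2; press=shift 1; drill=shift 1; bore=shift 1.

shift 3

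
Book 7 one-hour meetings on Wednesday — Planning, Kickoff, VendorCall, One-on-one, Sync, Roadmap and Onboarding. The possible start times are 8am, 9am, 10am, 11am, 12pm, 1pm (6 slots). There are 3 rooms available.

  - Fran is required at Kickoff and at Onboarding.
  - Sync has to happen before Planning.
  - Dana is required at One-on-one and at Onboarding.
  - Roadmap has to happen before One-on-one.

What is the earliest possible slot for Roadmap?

8am

Downstream work caps Roadmap at 12pm.
Roadmap at 8am is achievable: One-on-one=9am, Onboarding=10am, Kickoff=8am, Planning=9am, VendorCall=9am, Sync=8am, Roadmap=8am.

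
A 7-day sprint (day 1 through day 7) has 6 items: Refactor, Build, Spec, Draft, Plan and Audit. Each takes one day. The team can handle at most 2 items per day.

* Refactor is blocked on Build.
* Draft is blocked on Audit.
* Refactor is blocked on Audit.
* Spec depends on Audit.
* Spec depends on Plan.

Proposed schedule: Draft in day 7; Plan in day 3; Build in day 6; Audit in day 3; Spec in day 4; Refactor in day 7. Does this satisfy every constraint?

The team can handle at most 2 items per day — holds.
Refactor is blocked on Build — holds.
Spec depends on Audit — holds.
Draft is blocked on Audit — holds.
Refactor is blocked on Audit — holds.
Spec depends on Plan — holds.

Yes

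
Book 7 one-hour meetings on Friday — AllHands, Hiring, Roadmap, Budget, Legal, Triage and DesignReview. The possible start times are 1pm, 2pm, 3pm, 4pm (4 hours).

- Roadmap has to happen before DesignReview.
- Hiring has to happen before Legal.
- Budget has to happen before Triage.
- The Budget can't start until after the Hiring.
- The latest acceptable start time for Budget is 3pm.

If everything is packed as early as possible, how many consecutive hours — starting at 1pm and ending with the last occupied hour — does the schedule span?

3

The precedence chain requires at least 3 distinct hours.
3 works (last occupied hour: 3pm): for example DesignReview -> 2pm, Legal -> 2pm, Budget -> 2pm, Triage -> 3pm, AllHands -> 1pm, Hiring -> 1pm, Roadmap -> 1pm.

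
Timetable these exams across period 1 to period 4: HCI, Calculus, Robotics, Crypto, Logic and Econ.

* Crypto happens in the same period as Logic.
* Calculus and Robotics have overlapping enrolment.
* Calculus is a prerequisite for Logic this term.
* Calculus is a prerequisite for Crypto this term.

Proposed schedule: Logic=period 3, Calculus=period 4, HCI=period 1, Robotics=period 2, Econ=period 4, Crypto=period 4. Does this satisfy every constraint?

Invalid. Calculus is a prerequisite for Logic this term.

Calculus is a prerequisite for Crypto this term — violated.
Calculus and Robotics have overlapping enrolment — holds.
Crypto happens in the same period as Logic — violated.
Calculus is a prerequisite for Logic this term — violated.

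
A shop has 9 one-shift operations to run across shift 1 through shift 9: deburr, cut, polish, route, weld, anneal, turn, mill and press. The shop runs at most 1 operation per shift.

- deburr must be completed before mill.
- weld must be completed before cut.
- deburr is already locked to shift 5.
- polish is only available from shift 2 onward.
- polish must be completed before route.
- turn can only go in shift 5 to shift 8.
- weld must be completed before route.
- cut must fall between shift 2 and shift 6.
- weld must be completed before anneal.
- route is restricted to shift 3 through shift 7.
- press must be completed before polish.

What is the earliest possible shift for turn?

Turn is available from shift 5; turn's own window allows nothing later than shift 8.
turn at shift 6 is achievable: route=shift 7, weld=shift 1, press=shift 3, anneal=shift 8, mill=shift 9, turn=shift 6, polish=shift 4, deburr=shift 5, cut=shift 2.
Nothing earlier works — the capacity limit rule out every shift before shift 6.

shift 6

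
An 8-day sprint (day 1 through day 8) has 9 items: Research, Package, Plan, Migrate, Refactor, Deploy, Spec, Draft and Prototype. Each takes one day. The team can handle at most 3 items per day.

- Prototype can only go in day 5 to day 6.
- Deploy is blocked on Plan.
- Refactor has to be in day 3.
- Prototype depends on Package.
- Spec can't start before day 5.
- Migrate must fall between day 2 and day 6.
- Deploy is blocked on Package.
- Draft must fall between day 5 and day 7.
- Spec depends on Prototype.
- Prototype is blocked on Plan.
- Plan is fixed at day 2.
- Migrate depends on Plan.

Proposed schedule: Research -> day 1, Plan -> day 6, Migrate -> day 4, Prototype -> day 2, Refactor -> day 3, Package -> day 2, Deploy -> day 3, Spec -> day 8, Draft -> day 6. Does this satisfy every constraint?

Prototype is blocked on Plan — violated.
Migrate must fall between day 2 and day 6 — holds.
Draft must fall between day 5 and day 7 — holds.
Plan is fixed at day 2 — violated.
Prototype depends on Package — violated.
Deploy is blocked on Plan — violated.
The team can handle at most 3 items per day — holds.
Refactor has to be in day 3 — holds.
Migrate depends on Plan — violated.
Spec depends on Prototype — holds.
Spec can't start before day 5 — holds.
Deploy is blocked on Package — holds.
Prototype can only go in day 5 to day 6 — violated.

Invalid. Prototype is blocked on Plan.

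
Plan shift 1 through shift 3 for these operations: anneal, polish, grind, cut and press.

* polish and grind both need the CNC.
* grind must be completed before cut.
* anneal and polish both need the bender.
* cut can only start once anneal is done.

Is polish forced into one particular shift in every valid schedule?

No

polish can be shift 1 (e.g. press=shift 1, anneal=shift 2, cut=shift 3, polish=shift 1, grind=shift 2) or shift 2 (e.g. cut=shift 2; grind=shift 1; anneal=shift 1; polish=shift 2; press=shift 1).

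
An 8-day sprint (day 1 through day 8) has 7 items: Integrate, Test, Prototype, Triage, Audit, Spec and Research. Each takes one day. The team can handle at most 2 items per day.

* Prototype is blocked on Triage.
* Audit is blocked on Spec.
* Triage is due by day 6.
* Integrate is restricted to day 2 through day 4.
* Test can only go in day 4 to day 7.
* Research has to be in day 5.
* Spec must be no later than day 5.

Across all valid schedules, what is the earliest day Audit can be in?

Precedence pushes Audit to at least day 2.
Audit at day 2 is achievable: Prototype -> day 3; Audit -> day 2; Spec -> day 1; Integrate -> day 2; Test -> day 4; Research -> day 5; Triage -> day 1.

day 2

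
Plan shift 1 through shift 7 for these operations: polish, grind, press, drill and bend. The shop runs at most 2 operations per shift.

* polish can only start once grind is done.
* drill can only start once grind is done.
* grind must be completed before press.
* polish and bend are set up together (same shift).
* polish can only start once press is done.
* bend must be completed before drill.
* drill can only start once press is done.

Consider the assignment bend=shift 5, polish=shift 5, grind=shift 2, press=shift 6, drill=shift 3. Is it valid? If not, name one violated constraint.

Invalid. drill can only start once press is done.

grind must be completed before press — holds.
The shop runs at most 2 operations per shift — holds.
polish and bend are set up together (same shift) — holds.
drill can only start once grind is done — holds.
drill can only start once press is done — violated.
bend must be completed before drill — violated.
polish can only start once grind is done — holds.
polish can only start once press is done — violated.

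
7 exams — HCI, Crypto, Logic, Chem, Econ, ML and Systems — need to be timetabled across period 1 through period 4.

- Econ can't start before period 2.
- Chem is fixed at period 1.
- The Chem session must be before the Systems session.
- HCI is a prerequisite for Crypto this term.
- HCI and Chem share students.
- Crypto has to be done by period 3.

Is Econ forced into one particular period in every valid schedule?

Econ can be period 2 (e.g. Logic=period 1, Systems=period 2, Econ=period 2, HCI=period 2, ML=period 1, Crypto=period 3, Chem=period 1) or period 3 (e.g. Systems in period 2; Chem in period 1; Econ in period 3; HCI in period 2; Crypto in period 3; ML in period 1; Logic in period 1).

No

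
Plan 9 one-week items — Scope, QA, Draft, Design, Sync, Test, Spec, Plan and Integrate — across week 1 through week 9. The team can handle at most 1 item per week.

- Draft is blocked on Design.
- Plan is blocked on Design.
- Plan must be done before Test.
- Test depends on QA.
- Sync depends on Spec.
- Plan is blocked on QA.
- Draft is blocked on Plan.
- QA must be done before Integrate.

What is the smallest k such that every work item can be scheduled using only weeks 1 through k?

9

The precedence chain requires at least 3 distinct weeks.
With at most 1 per week and 9 work items, at least 9 weeks are needed.
9 works (last occupied week: week 9): for example Draft in week 4, Scope in week 9, QA in week 1, Spec in week 6, Test in week 5, Plan in week 3, Integrate in week 8, Sync in week 7, Design in week 2.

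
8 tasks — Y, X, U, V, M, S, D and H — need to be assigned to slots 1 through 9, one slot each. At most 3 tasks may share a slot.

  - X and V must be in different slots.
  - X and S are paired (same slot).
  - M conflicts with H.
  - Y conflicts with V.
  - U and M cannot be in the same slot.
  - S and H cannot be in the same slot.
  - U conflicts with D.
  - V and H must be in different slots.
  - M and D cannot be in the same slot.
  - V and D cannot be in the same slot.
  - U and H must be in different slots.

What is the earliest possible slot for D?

1

D at 1 is achievable: Y=1, D=1, M=3, H=1, U=2, V=3, S=2, X=2.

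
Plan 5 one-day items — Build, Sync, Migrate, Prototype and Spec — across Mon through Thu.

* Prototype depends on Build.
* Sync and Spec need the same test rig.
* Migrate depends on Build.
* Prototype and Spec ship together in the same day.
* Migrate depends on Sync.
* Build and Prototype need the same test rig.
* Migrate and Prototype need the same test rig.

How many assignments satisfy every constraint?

13

Splitting on Build: it can be Mon (9), Tue (4). Listing each branch's schedules as (Sync, Migrate, Prototype, Spec):
Build=Mon: (Mon,Tue,Wed,Wed) (Mon,Tue,Thu,Thu) (Mon,Wed,Tue,Tue) (Mon,Wed,Thu,Thu) (Mon,Thu,Tue,Tue) (Mon,Thu,Wed,Wed) (Tue,Wed,Thu,Thu) (Tue,Thu,Wed,Wed) (Wed,Thu,Tue,Tue) — 9.
Build=Tue: (Mon,Wed,Thu,Thu) (Mon,Thu,Wed,Wed) (Tue,Wed,Thu,Thu) (Tue,Thu,Wed,Wed) — 4.
Summing: 9 + 4 = 13.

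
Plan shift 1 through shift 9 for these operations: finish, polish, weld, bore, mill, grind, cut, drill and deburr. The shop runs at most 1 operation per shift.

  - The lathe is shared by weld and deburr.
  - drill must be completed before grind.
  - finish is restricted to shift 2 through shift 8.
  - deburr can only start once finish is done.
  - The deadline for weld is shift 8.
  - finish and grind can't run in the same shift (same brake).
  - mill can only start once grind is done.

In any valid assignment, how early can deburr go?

Precedence pushes deburr to at least shift 3.
deburr at shift 3 is achievable: finish in shift 2, bore in shift 8, weld in shift 1, cut in shift 9, mill in shift 6, drill in shift 4, deburr in shift 3, grind in shift 5, polish in shift 7.

shift 3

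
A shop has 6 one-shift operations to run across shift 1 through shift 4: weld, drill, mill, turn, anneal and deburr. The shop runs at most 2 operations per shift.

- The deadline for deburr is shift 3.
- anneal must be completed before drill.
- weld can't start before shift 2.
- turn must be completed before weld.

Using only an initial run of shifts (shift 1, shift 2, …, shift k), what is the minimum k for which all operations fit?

3 shifts

The precedence chain requires at least 2 distinct shifts.
With at most 2 per shift and 6 operations, at least 3 shifts are needed.
3 works (last occupied shift: shift 3): for example weld=shift 2; drill=shift 2; mill=shift 3; deburr=shift 3; turn=shift 1; anneal=shift 1.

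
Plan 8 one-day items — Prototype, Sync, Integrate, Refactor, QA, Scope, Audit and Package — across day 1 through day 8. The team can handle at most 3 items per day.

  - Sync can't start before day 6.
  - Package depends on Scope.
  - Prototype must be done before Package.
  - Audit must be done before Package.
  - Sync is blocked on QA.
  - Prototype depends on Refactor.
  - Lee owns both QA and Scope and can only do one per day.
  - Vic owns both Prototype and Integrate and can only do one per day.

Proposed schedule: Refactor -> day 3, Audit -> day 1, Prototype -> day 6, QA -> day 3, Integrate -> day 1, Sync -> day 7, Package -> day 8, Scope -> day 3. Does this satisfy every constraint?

Vic owns both Prototype and Integrate and can only do one per day — holds.
Package depends on Scope — holds.
The team can handle at most 3 items per day — holds.
Audit must be done before Package — holds.
Sync is blocked on QA — holds.
Sync can't start before day 6 — holds.
Prototype depends on Refactor — holds.
Lee owns both QA and Scope and can only do one per day — violated.
Prototype must be done before Package — holds.

Invalid. Lee owns both QA and Scope and can only do one per day.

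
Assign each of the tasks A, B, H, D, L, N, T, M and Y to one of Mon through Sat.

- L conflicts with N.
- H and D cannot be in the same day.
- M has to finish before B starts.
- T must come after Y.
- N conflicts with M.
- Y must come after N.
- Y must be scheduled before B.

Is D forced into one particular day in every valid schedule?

D can be Mon (e.g. L=Tue, D=Mon, N=Mon, Y=Tue, M=Tue, A=Mon, H=Tue, T=Wed, B=Wed) or Tue (e.g. D in Tue; L in Tue; A in Mon; Y in Tue; B in Wed; H in Mon; N in Mon; M in Tue; T in Wed).

No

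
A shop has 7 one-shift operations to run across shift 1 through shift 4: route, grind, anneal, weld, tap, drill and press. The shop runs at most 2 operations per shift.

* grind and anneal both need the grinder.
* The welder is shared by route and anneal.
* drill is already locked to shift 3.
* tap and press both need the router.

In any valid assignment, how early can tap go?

tap at shift 1 is achievable: weld -> shift 2, drill -> shift 3, route -> shift 1, anneal -> shift 3, press -> shift 4, grind -> shift 2, tap -> shift 1.

shift 1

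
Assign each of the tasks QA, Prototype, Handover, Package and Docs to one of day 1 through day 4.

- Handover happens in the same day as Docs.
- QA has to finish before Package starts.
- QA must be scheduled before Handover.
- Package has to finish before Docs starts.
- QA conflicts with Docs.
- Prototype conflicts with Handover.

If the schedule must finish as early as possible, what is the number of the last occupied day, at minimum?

The precedence chain requires at least 3 distinct days.
3 works (last occupied day: day 3): for example Docs -> day 3, Package -> day 2, Handover -> day 3, Prototype -> day 1, QA -> day 1.

3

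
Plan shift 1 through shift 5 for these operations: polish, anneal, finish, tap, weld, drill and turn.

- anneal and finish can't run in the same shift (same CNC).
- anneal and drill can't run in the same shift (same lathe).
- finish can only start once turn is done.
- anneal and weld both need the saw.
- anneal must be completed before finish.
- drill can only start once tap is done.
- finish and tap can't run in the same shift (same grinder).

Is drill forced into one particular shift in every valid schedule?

drill can be shift 2 (e.g. anneal in shift 1, turn in shift 1, weld in shift 2, finish in shift 2, polish in shift 1, drill in shift 2, tap in shift 1) or shift 3 (e.g. polish=shift 1, weld=shift 2, drill=shift 3, turn=shift 1, finish=shift 2, tap=shift 1, anneal=shift 1).

No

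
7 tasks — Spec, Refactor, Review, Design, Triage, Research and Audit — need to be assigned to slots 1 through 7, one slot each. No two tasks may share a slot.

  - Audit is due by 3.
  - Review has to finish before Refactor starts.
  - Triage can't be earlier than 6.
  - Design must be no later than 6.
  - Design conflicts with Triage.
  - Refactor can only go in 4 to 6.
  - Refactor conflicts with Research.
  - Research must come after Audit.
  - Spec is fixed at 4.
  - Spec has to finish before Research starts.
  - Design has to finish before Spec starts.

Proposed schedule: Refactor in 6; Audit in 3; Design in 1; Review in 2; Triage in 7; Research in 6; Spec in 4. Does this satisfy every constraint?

No. Refactor conflicts with Research is not satisfied.

No two tasks may share a slot — violated.
Design conflicts with Triage — holds.
Review has to finish before Refactor starts — holds.
Design has to finish before Spec starts — holds.
Spec has to finish before Research starts — holds.
Spec is fixed at 4 — holds.
Design must be no later than 6 — holds.
Triage can't be earlier than 6 — holds.
Refactor can only go in 4 to 6 — holds.
Research must come after Audit — holds.
Audit is due by 3 — holds.
Refactor conflicts with Research — violated.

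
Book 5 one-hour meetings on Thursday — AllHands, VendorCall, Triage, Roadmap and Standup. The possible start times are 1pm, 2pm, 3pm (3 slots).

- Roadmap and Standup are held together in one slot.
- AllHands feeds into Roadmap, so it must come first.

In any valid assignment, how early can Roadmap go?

Precedence pushes Roadmap to at least 2pm.
Roadmap at 2pm is achievable: Triage=1pm, Standup=2pm, AllHands=1pm, Roadmap=2pm, VendorCall=1pm.

2pm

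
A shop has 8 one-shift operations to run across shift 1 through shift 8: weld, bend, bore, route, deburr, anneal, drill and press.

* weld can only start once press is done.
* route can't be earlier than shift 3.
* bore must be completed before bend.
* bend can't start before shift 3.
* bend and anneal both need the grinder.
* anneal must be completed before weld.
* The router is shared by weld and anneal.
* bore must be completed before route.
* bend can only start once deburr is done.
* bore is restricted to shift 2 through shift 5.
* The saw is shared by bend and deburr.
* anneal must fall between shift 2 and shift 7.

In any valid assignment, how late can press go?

Downstream work caps press at shift 7.
press at shift 7 is achievable: press in shift 7, anneal in shift 2, bore in shift 2, route in shift 3, drill in shift 1, bend in shift 3, weld in shift 8, deburr in shift 1.

shift 7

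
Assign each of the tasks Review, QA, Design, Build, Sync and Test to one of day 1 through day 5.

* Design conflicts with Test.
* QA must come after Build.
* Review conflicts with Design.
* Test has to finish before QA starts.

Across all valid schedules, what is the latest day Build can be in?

day 4

Downstream work caps Build at day 4.
Build at day 4 is achievable: QA -> day 5; Test -> day 1; Sync -> day 1; Design -> day 2; Build -> day 4; Review -> day 1.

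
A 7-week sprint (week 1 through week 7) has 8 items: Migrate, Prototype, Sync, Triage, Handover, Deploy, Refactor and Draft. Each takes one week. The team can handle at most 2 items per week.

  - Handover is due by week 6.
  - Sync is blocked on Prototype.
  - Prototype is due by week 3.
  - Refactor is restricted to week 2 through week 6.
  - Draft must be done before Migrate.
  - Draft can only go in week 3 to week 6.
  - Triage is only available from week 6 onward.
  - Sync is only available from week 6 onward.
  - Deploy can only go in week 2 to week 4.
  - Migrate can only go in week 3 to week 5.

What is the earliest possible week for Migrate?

week 4

Migrate is available from week 3; precedence pushes Migrate to at least week 4; Migrate's own window allows nothing later than week 5.
Migrate at week 4 is achievable: Sync in week 6, Deploy in week 2, Draft in week 3, Prototype in week 1, Triage in week 6, Handover in week 1, Refactor in week 2, Migrate in week 4.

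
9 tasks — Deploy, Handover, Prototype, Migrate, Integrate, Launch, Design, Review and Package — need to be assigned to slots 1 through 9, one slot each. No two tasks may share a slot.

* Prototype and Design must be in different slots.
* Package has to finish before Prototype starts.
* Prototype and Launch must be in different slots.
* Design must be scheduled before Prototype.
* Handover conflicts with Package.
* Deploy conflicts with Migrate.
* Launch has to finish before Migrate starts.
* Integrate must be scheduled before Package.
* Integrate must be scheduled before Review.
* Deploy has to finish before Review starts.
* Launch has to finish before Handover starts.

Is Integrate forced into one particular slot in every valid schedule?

Integrate can be 1 (e.g. Migrate in 9, Handover in 8, Prototype in 4, Launch in 5, Package in 2, Design in 3, Review in 7, Integrate in 1, Deploy in 6) or 2 (e.g. Package -> 3, Design -> 1, Integrate -> 2, Prototype -> 4, Handover -> 8, Launch -> 5, Deploy -> 6, Migrate -> 9, Review -> 7).

No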